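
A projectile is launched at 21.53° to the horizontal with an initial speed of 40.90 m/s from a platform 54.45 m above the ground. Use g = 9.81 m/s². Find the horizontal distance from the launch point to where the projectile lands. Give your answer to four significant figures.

Components: v_x = 40.90 cos 21.53° = 38.046 m/s, v_y = 40.90 sin 21.53° = 15.010 m/s.
Vertical: 0 = 54.45 + 15.010 t − ½(9.81) t² ⇒ 4.905 t² − 15.010 t − 54.45 = 0.
t = [15.010 + √(225.30 + 1068.3)] / 9.810 = 5.1964 s.
Horizontal: R = v_x · t = 38.046 × 5.1964 = 197.7 m.

197.7 m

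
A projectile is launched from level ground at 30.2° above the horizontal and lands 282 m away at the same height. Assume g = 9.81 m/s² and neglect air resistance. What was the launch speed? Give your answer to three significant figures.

On level ground, R = v₀² sin(2θ) / g, so v₀ = √(R g / sin 2θ).
sin(2 × 30.2°) = 0.8695.
v₀ = √(282 × 9.81 / 0.8695) = √3182 = 56.4 m/s.

56.4 m/s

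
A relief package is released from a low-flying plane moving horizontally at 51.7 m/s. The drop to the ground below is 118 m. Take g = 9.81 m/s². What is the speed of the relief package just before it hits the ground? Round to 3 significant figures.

Fall time: t = √(2 × 118 / 9.81) = 4.905 s.
At impact: v_x = 51.7 m/s (unchanged), v_y = g t = 9.81 × 4.905 = 48.12 m/s.
Speed = √(v_x² + v_y²) = √(2673 + 2316) = 70.6 m/s.

70.6 m/s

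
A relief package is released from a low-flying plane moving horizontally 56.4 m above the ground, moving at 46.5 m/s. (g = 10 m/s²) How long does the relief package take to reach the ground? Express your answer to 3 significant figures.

The horizontal speed doesn't affect the fall. With v_y0 = 0, h = ½ g t².
t = √(2 × 56.4 / 10) = √11.28 = 3.36 s.

3.36 s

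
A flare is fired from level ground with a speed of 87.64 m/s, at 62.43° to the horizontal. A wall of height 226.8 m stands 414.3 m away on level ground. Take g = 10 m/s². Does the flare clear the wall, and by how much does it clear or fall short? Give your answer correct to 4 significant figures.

Yes — it clears the wall by 45.08 m.

v_x = 87.64 cos 62.43° = 40.563 m/s; v_y0 = 87.64 sin 62.43° = 77.688 m/s.
Time to reach the wall: t = 414.3 / 40.563 = 10.214 s.
Height at that point: y = 77.688×10.214 − 5.000×10.214² = 271.88 m.
That is 271.88 − 226.8 = 45.08 m above the top of the wall, so the flare clears it.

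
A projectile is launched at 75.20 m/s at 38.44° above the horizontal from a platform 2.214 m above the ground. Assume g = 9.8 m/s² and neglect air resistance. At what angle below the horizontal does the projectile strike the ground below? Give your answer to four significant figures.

38.71°

v_x = 75.20 cos 38.44° = 58.901 m/s.
At impact |v_y| = √(v_y0² + 2 g h) = √(46.751² + 2×9.8×2.214) = 47.213 m/s.
Angle below horizontal = arctan(|v_y| / v_x) = arctan(47.213 / 58.901) = 38.71°.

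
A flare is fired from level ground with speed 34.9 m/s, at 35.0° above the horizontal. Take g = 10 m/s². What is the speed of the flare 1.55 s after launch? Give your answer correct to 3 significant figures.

v_x = 34.9 cos 35.0° = 28.59 m/s (constant).
v_y(t) = 34.9 sin 35.0° − g t = 20.02 − 10 × 1.55 = 4.520 m/s.
Speed = √(v_x² + v_y²) = √(817.4 + 20.43) = 28.9 m/s.

28.9 m/s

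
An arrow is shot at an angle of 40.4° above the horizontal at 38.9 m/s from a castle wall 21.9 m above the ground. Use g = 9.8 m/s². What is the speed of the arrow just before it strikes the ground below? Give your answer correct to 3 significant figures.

44.1 m/s

v_x = 38.9 cos 40.4° = 29.62 m/s is unchanged throughout.
For the vertical component, v_y² = v_y0² + 2 g h = (25.21)² + 2×9.8×21.9 = 1065, so |v_y| = 32.63 m/s.
Impact speed = √(v_x² + v_y²) = √(877.3 + 1065) = 44.1 m/s.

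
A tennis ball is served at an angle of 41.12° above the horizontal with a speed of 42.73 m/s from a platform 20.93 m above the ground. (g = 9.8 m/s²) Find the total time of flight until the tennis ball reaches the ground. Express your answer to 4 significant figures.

6.402 s

Vertical component: v_y = 42.73 sin 41.12° = 28.101 m/s.
Taking up as positive with launch at y = 20.93 m, landing at y = 0: 0 = 20.93 + 28.101 t − ½(9.8) t².
Solving 4.900 t² − 28.101 t − 20.93 = 0 gives t = [28.101 + √(28.101² + 4·4.900·20.93)] / 9.800 = 6.402 s.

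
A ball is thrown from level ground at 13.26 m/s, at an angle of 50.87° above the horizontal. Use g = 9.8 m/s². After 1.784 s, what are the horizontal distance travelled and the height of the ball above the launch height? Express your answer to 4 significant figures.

x = 14.93 m, y = 2.755 m

v_x = 13.26 cos 50.87° = 8.3681 m/s; v_y0 = 13.26 sin 50.87° = 10.286 m/s.
x = v_x t = 8.3681 × 1.784 = 14.93 m.
y = v_y0 t − ½ g t² = 10.286×1.784 − 4.900×1.784² = 2.755 m.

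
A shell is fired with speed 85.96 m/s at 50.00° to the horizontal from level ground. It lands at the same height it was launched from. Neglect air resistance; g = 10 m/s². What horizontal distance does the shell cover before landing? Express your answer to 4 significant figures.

727.7 m

For level ground, R = v₀² sin(2θ) / g.
sin(2 × 50.00°) = sin 100.00° = 0.9848.
R = (85.96)² × 0.9848 / 10 = 727.7 m.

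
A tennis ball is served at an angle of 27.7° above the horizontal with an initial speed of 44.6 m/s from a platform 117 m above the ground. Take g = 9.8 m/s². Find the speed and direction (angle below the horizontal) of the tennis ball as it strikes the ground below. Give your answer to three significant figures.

65.4 m/s at 52.9° below the horizontal

v_x = 44.6 cos 27.7° = 39.49 m/s (constant).
|v_y| at impact = √((20.73)² + 2×9.8×117) = 52.18 m/s.
Speed = √(39.49² + 52.18²) = 65.4 m/s; angle = arctan(52.18/39.49) = 52.9° below horizontal.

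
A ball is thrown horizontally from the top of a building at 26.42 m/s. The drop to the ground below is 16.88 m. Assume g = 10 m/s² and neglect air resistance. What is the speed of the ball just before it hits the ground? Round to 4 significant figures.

Fall time: t = √(2 × 16.88 / 10) = 1.8374 s.
At impact: v_x = 26.42 m/s (unchanged), v_y = g t = 10 × 1.8374 = 18.374 m/s.
Speed = √(v_x² + v_y²) = √(698.02 + 337.60) = 32.18 m/s.

32.18 m/s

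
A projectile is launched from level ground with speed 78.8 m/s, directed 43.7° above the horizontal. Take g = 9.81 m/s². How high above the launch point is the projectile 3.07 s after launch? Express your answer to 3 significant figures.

121 m

v_y0 = 78.8 sin 43.7° = 54.44 m/s.
y(t) = v_y0 t − ½ g t² = 54.44×3.07 − 4.905×3.07² = 121 m.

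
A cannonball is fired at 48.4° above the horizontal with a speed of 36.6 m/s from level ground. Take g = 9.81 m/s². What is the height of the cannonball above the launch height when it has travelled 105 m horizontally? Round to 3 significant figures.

v_x = 36.6 cos 48.4° = 24.30 m/s, v_y0 = 36.6 sin 48.4° = 27.37 m/s.
Time to reach x = 105 m: t = x / v_x = 105 / 24.30 = 4.321 s.
y = v_y0 t − ½ g t² = 27.37×4.321 − 4.905×4.321² = 26.7 m.

26.7 m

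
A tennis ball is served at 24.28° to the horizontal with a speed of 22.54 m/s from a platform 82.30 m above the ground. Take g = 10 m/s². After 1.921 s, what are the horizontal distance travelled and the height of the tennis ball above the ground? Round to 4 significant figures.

x = 39.47 m, y = 81.65 m

v_x = 22.54 cos 24.28° = 20.546 m/s; v_y0 = 22.54 sin 24.28° = 9.2684 m/s.
x = v_x t = 20.546 × 1.921 = 39.47 m.
y = 82.30 + v_y0 t − ½ g t² = 81.65 m.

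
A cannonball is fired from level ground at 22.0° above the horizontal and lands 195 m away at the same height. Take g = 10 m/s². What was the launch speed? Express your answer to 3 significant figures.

On level ground, R = v₀² sin(2θ) / g, so v₀ = √(R g / sin 2θ).
sin(2 × 22.0°) = 0.6947.
v₀ = √(195 × 10 / 0.6947) = √2807 = 53.0 m/s.

53.0 m/s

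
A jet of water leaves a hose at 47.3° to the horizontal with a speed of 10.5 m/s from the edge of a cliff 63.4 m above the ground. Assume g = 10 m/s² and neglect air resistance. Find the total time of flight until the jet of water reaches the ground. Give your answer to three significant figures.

4.42 s

Vertical component: v_y = 10.5 sin 47.3° = 7.717 m/s.
Taking up as positive with launch at y = 63.4 m, landing at y = 0: 0 = 63.4 + 7.717 t − ½(10) t².
Solving 5.000 t² − 7.717 t − 63.4 = 0 gives t = [7.717 + √(7.717² + 4·5.000·63.4)] / 10.00 = 4.42 s.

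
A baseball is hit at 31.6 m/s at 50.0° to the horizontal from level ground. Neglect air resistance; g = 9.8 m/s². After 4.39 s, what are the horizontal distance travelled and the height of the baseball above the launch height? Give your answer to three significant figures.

x = 89.2 m, y = 11.8 m

v_x = 31.6 cos 50.0° = 20.31 m/s; v_y0 = 31.6 sin 50.0° = 24.21 m/s.
x = v_x t = 20.31 × 4.39 = 89.2 m.
y = v_y0 t − ½ g t² = 24.21×4.39 − 4.900×4.39² = 11.8 m.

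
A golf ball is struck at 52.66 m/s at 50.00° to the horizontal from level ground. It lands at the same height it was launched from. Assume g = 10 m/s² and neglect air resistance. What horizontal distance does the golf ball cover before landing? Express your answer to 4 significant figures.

273.1 m

For level ground, R = v₀² sin(2θ) / g.
sin(2 × 50.00°) = sin 100.00° = 0.9848.
R = (52.66)² × 0.9848 / 10 = 273.1 m.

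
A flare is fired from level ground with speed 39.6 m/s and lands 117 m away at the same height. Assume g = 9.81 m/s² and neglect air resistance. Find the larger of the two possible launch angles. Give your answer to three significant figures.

66.5°

Level-ground range: R = v₀² sin(2θ)/g ⇒ sin 2θ = R g / v₀² = 117×9.81/39.6² = 0.7319.
2θ = arcsin(0.7319) = 47.05° or 180° − 47.05° = 132.95°.
So θ = 23.5° or θ = 66.5°.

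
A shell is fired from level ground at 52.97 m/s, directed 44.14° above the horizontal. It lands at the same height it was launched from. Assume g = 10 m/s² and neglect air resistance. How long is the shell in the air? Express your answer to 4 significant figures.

7.378 s

Vertical component: v_y = 52.97 sin 44.14° = 36.889 m/s.
For a projectile landing at launch height, time of flight is t = 2 v_y / g = 2 × 36.889 / 10 = 7.378 s.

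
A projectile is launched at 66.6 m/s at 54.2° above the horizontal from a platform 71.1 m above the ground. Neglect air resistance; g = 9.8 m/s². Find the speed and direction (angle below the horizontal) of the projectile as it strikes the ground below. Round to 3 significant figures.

76.3 m/s at 59.3° below the horizontal

v_x = 66.6 cos 54.2° = 38.96 m/s (constant).
|v_y| at impact = √((54.02)² + 2×9.8×71.1) = 65.66 m/s.
Speed = √(38.96² + 65.66²) = 76.3 m/s; angle = arctan(65.66/38.96) = 59.3° below horizontal.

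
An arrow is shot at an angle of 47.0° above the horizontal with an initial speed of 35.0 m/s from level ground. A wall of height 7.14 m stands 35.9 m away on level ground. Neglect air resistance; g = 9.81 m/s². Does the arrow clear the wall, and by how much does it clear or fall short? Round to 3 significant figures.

Yes — it clears the wall by 20.3 m.

v_x = 35.0 cos 47.0° = 23.87 m/s; v_y0 = 35.0 sin 47.0° = 25.60 m/s.
Time to reach the wall: t = 35.9 / 23.87 = 1.504 s.
Height at that point: y = 25.60×1.504 − 4.905×1.504² = 27.41 m.
That is 27.41 − 7.14 = 20.3 m above the top of the wall, so the arrow clears it.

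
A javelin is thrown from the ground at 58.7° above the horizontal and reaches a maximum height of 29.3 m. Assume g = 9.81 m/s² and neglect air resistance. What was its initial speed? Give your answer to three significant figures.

At maximum height v_y = 0, so (v₀ sin θ)² = 2 g H.
v₀ sin 58.7° = √(2 × 9.81 × 29.3) = 23.98 m/s.
v₀ = 23.98 / sin 58.7° = 23.98 / 0.8545 = 28.1 m/s.

28.1 m/s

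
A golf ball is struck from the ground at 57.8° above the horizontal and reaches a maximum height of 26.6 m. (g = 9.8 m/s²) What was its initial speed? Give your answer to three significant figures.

27.0 m/s

At maximum height v_y = 0, so (v₀ sin θ)² = 2 g H.
v₀ sin 57.8° = √(2 × 9.8 × 26.6) = 22.83 m/s.
v₀ = 22.83 / sin 57.8° = 22.83 / 0.8462 = 27.0 m/s.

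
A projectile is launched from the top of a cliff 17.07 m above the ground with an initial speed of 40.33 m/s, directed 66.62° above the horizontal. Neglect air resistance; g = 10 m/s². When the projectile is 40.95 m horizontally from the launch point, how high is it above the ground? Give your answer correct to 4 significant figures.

v_x = 40.33 cos 66.62° = 16.004 m/s, v_y0 = 40.33 sin 66.62° = 37.019 m/s.
Time to reach x = 40.95 m: t = x / v_x = 40.95 / 16.004 = 2.5587 s.
y = 17.07 + v_y0 t − ½ g t² = 17.07 + 37.019×2.5587 − 5.000×2.5587² = 79.06 m.

79.06 m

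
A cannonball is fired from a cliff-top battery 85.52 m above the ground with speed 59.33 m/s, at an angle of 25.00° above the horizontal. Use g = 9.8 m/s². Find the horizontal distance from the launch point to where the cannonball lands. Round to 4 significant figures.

Components: v_x = 59.33 cos 25.00° = 53.771 m/s, v_y = 59.33 sin 25.00° = 25.074 m/s.
Vertical: 0 = 85.52 + 25.074 t − ½(9.8) t² ⇒ 4.900 t² − 25.074 t − 85.52 = 0.
t = [25.074 + √(628.71 + 1676.2)] / 9.800 = 7.4575 s.
Horizontal: R = v_x · t = 53.771 × 7.4575 = 401.0 m.

401.0 m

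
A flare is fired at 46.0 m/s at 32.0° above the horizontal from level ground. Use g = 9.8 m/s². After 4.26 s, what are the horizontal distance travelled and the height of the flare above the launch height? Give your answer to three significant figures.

x = 166 m, y = 14.9 m

v_x = 46.0 cos 32.0° = 39.01 m/s; v_y0 = 46.0 sin 32.0° = 24.38 m/s.
x = v_x t = 39.01 × 4.26 = 166 m.
y = v_y0 t − ½ g t² = 24.38×4.26 − 4.900×4.26² = 14.9 m.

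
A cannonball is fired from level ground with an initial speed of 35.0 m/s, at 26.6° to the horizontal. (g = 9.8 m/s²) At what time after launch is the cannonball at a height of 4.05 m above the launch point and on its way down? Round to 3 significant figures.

v_y0 = 35.0 sin 26.6° = 15.67 m/s.
Set y = v_y0 t − ½ g t² = 4.05: 4.900 t² − 15.67 t + 4.05 = 0.
t = [15.67 ± √(245.5 − 79.38)] / 9.8 = (15.67 ± 12.89) / 9.8, giving t = 0.284 s or t = 2.91 s.
On the way down corresponds to the larger root: t = 2.91 s.

2.91 s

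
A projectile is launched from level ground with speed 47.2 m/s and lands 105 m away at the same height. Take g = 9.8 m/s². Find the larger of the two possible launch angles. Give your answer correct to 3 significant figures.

76.2°

Level-ground range: R = v₀² sin(2θ)/g ⇒ sin 2θ = R g / v₀² = 105×9.8/47.2² = 0.4619.
2θ = arcsin(0.4619) = 27.51° or 180° − 27.51° = 152.49°.
So θ = 13.8° or θ = 76.2°.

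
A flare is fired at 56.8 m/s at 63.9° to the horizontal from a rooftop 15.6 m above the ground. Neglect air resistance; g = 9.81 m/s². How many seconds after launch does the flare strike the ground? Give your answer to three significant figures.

Vertical component: v_y = 56.8 sin 63.9° = 51.01 m/s.
Taking up as positive with launch at y = 15.6 m, landing at y = 0: 0 = 15.6 + 51.01 t − ½(9.81) t².
Solving 4.905 t² − 51.01 t − 15.6 = 0 gives t = [51.01 + √(51.01² + 4·4.905·15.6)] / 9.810 = 10.7 s.

10.7 s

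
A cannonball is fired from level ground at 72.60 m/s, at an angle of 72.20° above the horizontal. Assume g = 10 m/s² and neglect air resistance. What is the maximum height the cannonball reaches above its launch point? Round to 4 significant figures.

Vertical component of launch velocity: v_y = 72.60 sin 72.20° = 69.125 m/s.
At the highest point the vertical velocity is zero, so v_y² = 2 g h_max.
h_max = (69.125)² / (2 × 10) = 4778.3 / 20.00 = 238.9 m.

238.9 m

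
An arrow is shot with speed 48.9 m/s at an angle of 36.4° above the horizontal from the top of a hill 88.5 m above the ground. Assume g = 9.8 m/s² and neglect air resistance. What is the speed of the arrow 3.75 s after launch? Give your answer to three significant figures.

40.1 m/s

v_x = 48.9 cos 36.4° = 39.36 m/s (constant).
v_y(t) = 48.9 sin 36.4° − g t = 29.02 − 9.8 × 3.75 = -7.730 m/s.
Speed = √(v_x² + v_y²) = √(1549 + 59.75) = 40.1 m/s.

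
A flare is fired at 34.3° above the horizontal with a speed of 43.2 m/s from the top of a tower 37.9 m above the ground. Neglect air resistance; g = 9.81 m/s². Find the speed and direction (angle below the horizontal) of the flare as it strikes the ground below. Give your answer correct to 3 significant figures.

v_x = 43.2 cos 34.3° = 35.69 m/s (constant).
|v_y| at impact = √((24.34)² + 2×9.81×37.9) = 36.55 m/s.
Speed = √(35.69² + 36.55²) = 51.1 m/s; angle = arctan(36.55/35.69) = 45.7° below horizontal.

51.1 m/s at 45.7° below the horizontal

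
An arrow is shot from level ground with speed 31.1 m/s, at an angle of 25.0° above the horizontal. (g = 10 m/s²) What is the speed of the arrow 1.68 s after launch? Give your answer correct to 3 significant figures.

v_x = 31.1 cos 25.0° = 28.19 m/s (constant).
v_y(t) = 31.1 sin 25.0° − g t = 13.14 − 10 × 1.68 = -3.660 m/s.
Speed = √(v_x² + v_y²) = √(794.7 + 13.40) = 28.4 m/s.

28.4 m/s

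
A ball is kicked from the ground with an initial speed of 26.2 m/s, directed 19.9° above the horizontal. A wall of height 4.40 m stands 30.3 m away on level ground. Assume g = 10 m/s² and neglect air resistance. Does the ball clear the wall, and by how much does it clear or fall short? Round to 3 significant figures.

v_x = 26.2 cos 19.9° = 24.64 m/s; v_y0 = 26.2 sin 19.9° = 8.918 m/s.
Time to reach the wall: t = 30.3 / 24.64 = 1.230 s.
Height at that point: y = 8.918×1.230 − 5.000×1.230² = 3.405 m.
That is 4.40 − 3.405 = 0.995 m below the top of the wall, so the ball does not clear it.

No — it falls 0.995 m short of clearing the wall.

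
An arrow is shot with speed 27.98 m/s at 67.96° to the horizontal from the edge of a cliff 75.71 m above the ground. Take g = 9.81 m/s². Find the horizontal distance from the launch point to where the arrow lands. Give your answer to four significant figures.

Components: v_x = 27.98 cos 67.96° = 10.500 m/s, v_y = 27.98 sin 67.96° = 25.935 m/s.
Vertical: 0 = 75.71 + 25.935 t − ½(9.81) t² ⇒ 4.905 t² − 25.935 t − 75.71 = 0.
t = [25.935 + √(672.62 + 1485.4)] / 9.810 = 7.3792 s.
Horizontal: R = v_x · t = 10.500 × 7.3792 = 77.48 m.

77.48 m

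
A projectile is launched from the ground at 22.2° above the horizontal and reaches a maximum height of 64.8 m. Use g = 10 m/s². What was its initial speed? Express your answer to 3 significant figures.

At maximum height v_y = 0, so (v₀ sin θ)² = 2 g H.
v₀ sin 22.2° = √(2 × 10 × 64.8) = 36.00 m/s.
v₀ = 36.00 / sin 22.2° = 36.00 / 0.3778 = 95.3 m/s.

95.3 m/s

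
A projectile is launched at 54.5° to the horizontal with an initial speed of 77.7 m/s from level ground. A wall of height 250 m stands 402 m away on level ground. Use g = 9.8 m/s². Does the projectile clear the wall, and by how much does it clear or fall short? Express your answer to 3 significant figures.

v_x = 77.7 cos 54.5° = 45.12 m/s; v_y0 = 77.7 sin 54.5° = 63.26 m/s.
Time to reach the wall: t = 402 / 45.12 = 8.910 s.
Height at that point: y = 63.26×8.910 − 4.900×8.910² = 174.6 m.
That is 250 − 174.6 = 75.4 m below the top of the wall, so the projectile does not clear it.

No — it falls 75.4 m short of clearing the wall.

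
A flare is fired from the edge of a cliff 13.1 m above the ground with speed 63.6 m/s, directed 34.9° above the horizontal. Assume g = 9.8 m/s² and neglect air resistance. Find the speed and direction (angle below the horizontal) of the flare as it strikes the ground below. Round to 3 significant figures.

65.6 m/s at 37.3° below the horizontal

v_x = 63.6 cos 34.9° = 52.16 m/s (constant).
|v_y| at impact = √((36.39)² + 2×9.8×13.1) = 39.76 m/s.
Speed = √(52.16² + 39.76²) = 65.6 m/s; angle = arctan(39.76/52.16) = 37.3° below horizontal.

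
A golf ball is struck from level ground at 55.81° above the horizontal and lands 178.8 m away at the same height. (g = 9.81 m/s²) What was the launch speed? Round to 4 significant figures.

On level ground, R = v₀² sin(2θ) / g, so v₀ = √(R g / sin 2θ).
sin(2 × 55.81°) = 0.9296.
v₀ = √(178.8 × 9.81 / 0.9296) = √1886.9 = 43.44 m/s.

43.44 m/s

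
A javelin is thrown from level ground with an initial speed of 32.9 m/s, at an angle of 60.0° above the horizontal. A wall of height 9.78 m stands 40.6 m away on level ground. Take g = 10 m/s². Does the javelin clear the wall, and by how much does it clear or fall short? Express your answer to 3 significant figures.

Yes — it clears the wall by 30.1 m.

v_x = 32.9 cos 60.0° = 16.45 m/s; v_y0 = 32.9 sin 60.0° = 28.49 m/s.
Time to reach the wall: t = 40.6 / 16.45 = 2.468 s.
Height at that point: y = 28.49×2.468 − 5.000×2.468² = 39.86 m.
That is 39.86 − 9.78 = 30.1 m above the top of the wall, so the javelin clears it.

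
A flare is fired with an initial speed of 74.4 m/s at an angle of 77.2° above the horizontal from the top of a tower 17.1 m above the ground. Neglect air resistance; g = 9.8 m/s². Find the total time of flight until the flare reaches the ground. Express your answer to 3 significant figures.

15.0 s

Vertical component: v_y = 74.4 sin 77.2° = 72.55 m/s.
Taking up as positive with launch at y = 17.1 m, landing at y = 0: 0 = 17.1 + 72.55 t − ½(9.8) t².
Solving 4.900 t² − 72.55 t − 17.1 = 0 gives t = [72.55 + √(72.55² + 4·4.900·17.1)] / 9.800 = 15.0 s.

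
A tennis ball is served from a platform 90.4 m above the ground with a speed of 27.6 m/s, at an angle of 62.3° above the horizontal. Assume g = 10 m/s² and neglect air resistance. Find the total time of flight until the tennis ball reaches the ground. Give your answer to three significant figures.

Vertical component: v_y = 27.6 sin 62.3° = 24.44 m/s.
Taking up as positive with launch at y = 90.4 m, landing at y = 0: 0 = 90.4 + 24.44 t − ½(10) t².
Solving 5.000 t² − 24.44 t − 90.4 = 0 gives t = [24.44 + √(24.44² + 4·5.000·90.4)] / 10.00 = 7.35 s.

7.35 s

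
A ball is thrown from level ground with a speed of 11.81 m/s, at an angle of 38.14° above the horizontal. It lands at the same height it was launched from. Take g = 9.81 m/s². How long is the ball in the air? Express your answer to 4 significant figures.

Vertical component: v_y = 11.81 sin 38.14° = 7.2937 m/s.
For a projectile landing at launch height, time of flight is t = 2 v_y / g = 2 × 7.2937 / 9.81 = 1.487 s.

1.487 s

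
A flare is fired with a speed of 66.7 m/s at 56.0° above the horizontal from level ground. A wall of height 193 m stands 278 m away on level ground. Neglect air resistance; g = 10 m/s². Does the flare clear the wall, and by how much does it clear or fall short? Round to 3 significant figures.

v_x = 66.7 cos 56.0° = 37.30 m/s; v_y0 = 66.7 sin 56.0° = 55.30 m/s.
Time to reach the wall: t = 278 / 37.30 = 7.453 s.
Height at that point: y = 55.30×7.453 − 5.000×7.453² = 134.4 m.
That is 193 − 134.4 = 58.6 m below the top of the wall, so the flare does not clear it.

No — it falls 58.6 m short of clearing the wall.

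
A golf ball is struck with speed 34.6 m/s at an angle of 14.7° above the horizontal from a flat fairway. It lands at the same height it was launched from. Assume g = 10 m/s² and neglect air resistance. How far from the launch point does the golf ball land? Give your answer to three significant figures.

For level ground, R = v₀² sin(2θ) / g.
sin(2 × 14.7°) = sin 29.40° = 0.4909.
R = (34.6)² × 0.4909 / 10 = 58.8 m.

58.8 m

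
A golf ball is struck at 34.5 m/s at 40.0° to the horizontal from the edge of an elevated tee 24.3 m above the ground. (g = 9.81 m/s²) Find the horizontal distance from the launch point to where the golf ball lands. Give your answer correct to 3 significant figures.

144 m

Components: v_x = 34.5 cos 40.0° = 26.43 m/s, v_y = 34.5 sin 40.0° = 22.18 m/s.
Vertical: 0 = 24.3 + 22.18 t − ½(9.81) t² ⇒ 4.905 t² − 22.18 t − 24.3 = 0.
t = [22.18 + √(492.0 + 476.8)] / 9.810 = 5.434 s.
Horizontal: R = v_x · t = 26.43 × 5.434 = 144 m.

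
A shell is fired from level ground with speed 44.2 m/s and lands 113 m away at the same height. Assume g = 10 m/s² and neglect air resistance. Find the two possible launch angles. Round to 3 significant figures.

Level-ground range: R = v₀² sin(2θ)/g ⇒ sin 2θ = R g / v₀² = 113×10/44.2² = 0.5784.
2θ = arcsin(0.5784) = 35.34° or 180° − 35.34° = 144.66°.
So θ = 17.7° or θ = 72.3°.

17.7° and 72.3°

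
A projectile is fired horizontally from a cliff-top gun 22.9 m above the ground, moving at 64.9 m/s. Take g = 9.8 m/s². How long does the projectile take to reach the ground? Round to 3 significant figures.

2.16 s

The horizontal speed doesn't affect the fall. With v_y0 = 0, h = ½ g t².
t = √(2 × 22.9 / 9.8) = √4.673 = 2.16 s.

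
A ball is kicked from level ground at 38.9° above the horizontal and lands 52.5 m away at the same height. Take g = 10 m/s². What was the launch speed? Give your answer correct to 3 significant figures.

23.2 m/s

On level ground, R = v₀² sin(2θ) / g, so v₀ = √(R g / sin 2θ).
sin(2 × 38.9°) = 0.9774.
v₀ = √(52.5 × 10 / 0.9774) = √537.1 = 23.2 m/s.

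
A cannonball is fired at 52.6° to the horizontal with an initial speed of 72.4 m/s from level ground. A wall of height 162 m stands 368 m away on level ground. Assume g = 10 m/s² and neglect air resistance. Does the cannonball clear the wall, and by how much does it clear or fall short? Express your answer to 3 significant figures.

No — it falls 30.8 m short of clearing the wall.

v_x = 72.4 cos 52.6° = 43.97 m/s; v_y0 = 72.4 sin 52.6° = 57.52 m/s.
Time to reach the wall: t = 368 / 43.97 = 8.369 s.
Height at that point: y = 57.52×8.369 − 5.000×8.369² = 131.2 m.
That is 162 − 131.2 = 30.8 m below the top of the wall, so the cannonball does not clear it.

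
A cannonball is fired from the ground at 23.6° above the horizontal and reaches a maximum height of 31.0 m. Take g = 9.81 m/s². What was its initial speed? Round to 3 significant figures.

61.6 m/s

At maximum height v_y = 0, so (v₀ sin θ)² = 2 g H.
v₀ sin 23.6° = √(2 × 9.81 × 31.0) = 24.66 m/s.
v₀ = 24.66 / sin 23.6° = 24.66 / 0.4003 = 61.6 m/s.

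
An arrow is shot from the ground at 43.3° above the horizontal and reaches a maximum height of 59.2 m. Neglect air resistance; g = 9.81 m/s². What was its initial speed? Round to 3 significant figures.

At maximum height v_y = 0, so (v₀ sin θ)² = 2 g H.
v₀ sin 43.3° = √(2 × 9.81 × 59.2) = 34.08 m/s.
v₀ = 34.08 / sin 43.3° = 34.08 / 0.6858 = 49.7 m/s.

49.7 m/s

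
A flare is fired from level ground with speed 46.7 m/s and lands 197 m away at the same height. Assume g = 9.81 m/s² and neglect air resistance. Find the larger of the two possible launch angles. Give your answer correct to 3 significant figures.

Level-ground range: R = v₀² sin(2θ)/g ⇒ sin 2θ = R g / v₀² = 197×9.81/46.7² = 0.8861.
2θ = arcsin(0.8861) = 62.39° or 180° − 62.39° = 117.61°.
So θ = 31.2° or θ = 58.8°.

58.8°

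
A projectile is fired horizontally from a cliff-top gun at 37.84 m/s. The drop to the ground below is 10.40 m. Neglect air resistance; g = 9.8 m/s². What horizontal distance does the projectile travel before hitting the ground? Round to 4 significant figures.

55.13 m

Initial vertical velocity is zero, so the fall time comes from h = ½ g t²: t = √(2 × 10.40 / 9.8) = 1.4569 s.
Horizontal motion is uniform at 37.84 m/s, so x = 37.84 × 1.4569 = 55.13 m.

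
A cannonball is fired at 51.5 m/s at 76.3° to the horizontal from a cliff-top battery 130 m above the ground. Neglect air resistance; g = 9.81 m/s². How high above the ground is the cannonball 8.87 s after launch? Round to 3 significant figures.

188 m

v_y0 = 51.5 sin 76.3° = 50.03 m/s.
y(t) = 130 + v_y0 t − ½ g t² = 130 + 50.03×8.87 − ½×9.81×8.87² = 188 m.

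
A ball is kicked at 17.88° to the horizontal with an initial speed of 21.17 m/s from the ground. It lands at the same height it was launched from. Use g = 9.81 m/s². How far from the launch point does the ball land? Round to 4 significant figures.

26.70 m

Components: v_x = 21.17 cos 17.88° = 20.148 m/s, v_y = 21.17 sin 17.88° = 6.4997 m/s.
Time of flight (same landing height): t = 2 v_y / g = 2 × 6.4997 / 9.81 = 1.3251 s.
Range: R = v_x · t = 20.148 × 1.3251 = 26.70 m.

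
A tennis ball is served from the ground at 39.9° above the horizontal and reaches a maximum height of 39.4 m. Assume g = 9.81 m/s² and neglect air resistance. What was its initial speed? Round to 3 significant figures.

At maximum height v_y = 0, so (v₀ sin θ)² = 2 g H.
v₀ sin 39.9° = √(2 × 9.81 × 39.4) = 27.80 m/s.
v₀ = 27.80 / sin 39.9° = 27.80 / 0.6414 = 43.3 m/s.

43.3 m/s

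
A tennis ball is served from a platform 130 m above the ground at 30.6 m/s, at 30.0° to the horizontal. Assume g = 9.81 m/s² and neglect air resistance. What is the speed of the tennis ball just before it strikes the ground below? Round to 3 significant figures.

v_x = 30.6 cos 30.0° = 26.50 m/s is unchanged throughout.
For the vertical component, v_y² = v_y0² + 2 g h = (15.30)² + 2×9.81×130 = 2785, so |v_y| = 52.77 m/s.
Impact speed = √(v_x² + v_y²) = √(702.2 + 2785) = 59.1 m/s.

59.1 m/s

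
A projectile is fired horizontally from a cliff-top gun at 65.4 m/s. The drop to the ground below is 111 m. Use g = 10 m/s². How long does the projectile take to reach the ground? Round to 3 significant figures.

The horizontal speed doesn't affect the fall. With v_y0 = 0, h = ½ g t².
t = √(2 × 111 / 10) = √22.20 = 4.71 s.

4.71 s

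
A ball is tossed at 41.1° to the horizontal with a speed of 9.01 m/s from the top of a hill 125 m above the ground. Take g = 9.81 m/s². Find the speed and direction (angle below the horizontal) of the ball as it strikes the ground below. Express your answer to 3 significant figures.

50.3 m/s at 82.2° below the horizontal

v_x = 9.01 cos 41.1° = 6.790 m/s (constant).
|v_y| at impact = √((5.923)² + 2×9.81×125) = 49.88 m/s.
Speed = √(6.790² + 49.88²) = 50.3 m/s; angle = arctan(49.88/6.790) = 82.2° below horizontal.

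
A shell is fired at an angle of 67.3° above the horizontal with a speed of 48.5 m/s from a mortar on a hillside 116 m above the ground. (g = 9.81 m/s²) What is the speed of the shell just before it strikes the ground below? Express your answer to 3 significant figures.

v_x = 48.5 cos 67.3° = 18.72 m/s is unchanged throughout.
For the vertical component, v_y² = v_y0² + 2 g h = (44.74)² + 2×9.81×116 = 4278, so |v_y| = 65.41 m/s.
Impact speed = √(v_x² + v_y²) = √(350.4 + 4278) = 68.0 m/s.

68.0 m/s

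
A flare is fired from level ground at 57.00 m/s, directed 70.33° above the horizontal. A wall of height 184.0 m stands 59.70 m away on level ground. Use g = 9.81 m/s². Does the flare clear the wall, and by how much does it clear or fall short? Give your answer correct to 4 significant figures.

No — it falls 64.48 m short of clearing the wall.

v_x = 57.00 cos 70.33° = 19.186 m/s; v_y0 = 57.00 sin 70.33° = 53.674 m/s.
Time to reach the wall: t = 59.70 / 19.186 = 3.1116 s.
Height at that point: y = 53.674×3.1116 − 4.905×3.1116² = 119.52 m.
That is 184.0 − 119.52 = 64.48 m below the top of the wall, so the flare does not clear it.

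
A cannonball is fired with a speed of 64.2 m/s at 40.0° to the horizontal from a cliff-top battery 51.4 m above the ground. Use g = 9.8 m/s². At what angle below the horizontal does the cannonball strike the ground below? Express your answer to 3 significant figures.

v_x = 64.2 cos 40.0° = 49.18 m/s.
At impact |v_y| = √(v_y0² + 2 g h) = √(41.27² + 2×9.8×51.4) = 52.06 m/s.
Angle below horizontal = arctan(|v_y| / v_x) = arctan(52.06 / 49.18) = 46.6°.

46.6°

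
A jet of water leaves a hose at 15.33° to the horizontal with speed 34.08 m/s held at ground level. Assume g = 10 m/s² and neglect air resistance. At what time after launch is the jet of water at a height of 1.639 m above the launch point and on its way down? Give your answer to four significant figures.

1.597 s

v_y0 = 34.08 sin 15.33° = 9.0100 m/s.
Set y = v_y0 t − ½ g t² = 1.639: 5.000 t² − 9.0100 t + 1.639 = 0.
t = [9.0100 ± √(81.180 − 32.780)] / 10 = (9.0100 ± 6.9570) / 10, giving t = 0.2053 s or t = 1.597 s.
On the way down corresponds to the larger root: t = 1.597 s.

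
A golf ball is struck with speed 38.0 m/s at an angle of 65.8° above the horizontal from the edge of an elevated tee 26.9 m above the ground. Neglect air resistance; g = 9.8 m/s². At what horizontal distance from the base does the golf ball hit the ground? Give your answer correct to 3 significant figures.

Components: v_x = 38.0 cos 65.8° = 15.58 m/s, v_y = 38.0 sin 65.8° = 34.66 m/s.
Vertical: 0 = 26.9 + 34.66 t − ½(9.8) t² ⇒ 4.900 t² − 34.66 t − 26.9 = 0.
t = [34.66 + √(1201 + 527.2)] / 9.800 = 7.779 s.
Horizontal: R = v_x · t = 15.58 × 7.779 = 121 m.

121 m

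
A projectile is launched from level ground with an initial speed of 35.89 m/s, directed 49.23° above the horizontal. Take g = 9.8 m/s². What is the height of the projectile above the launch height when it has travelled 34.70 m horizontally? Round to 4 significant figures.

29.50 m

v_x = 35.89 cos 49.23° = 23.437 m/s, v_y0 = 35.89 sin 49.23° = 27.181 m/s.
Time to reach x = 34.70 m: t = x / v_x = 34.70 / 23.437 = 1.4806 s.
y = v_y0 t − ½ g t² = 27.181×1.4806 − 4.900×1.4806² = 29.50 m.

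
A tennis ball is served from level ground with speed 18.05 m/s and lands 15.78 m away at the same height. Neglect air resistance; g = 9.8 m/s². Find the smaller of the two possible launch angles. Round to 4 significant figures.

Level-ground range: R = v₀² sin(2θ)/g ⇒ sin 2θ = R g / v₀² = 15.78×9.8/18.05² = 0.4747.
2θ = arcsin(0.4747) = 28.340° or 180° − 28.340° = 151.660°.
So θ = 14.17° or θ = 75.83°.

14.17°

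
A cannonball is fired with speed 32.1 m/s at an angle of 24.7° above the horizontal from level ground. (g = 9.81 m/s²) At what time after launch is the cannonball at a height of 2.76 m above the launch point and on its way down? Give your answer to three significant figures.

v_y0 = 32.1 sin 24.7° = 13.41 m/s.
Set y = v_y0 t − ½ g t² = 2.76: 4.905 t² − 13.41 t + 2.76 = 0.
t = [13.41 ± √(179.8 − 54.15)] / 9.81 = (13.41 ± 11.21) / 9.81, giving t = 0.224 s or t = 2.51 s.
On the way down corresponds to the larger root: t = 2.51 s.

2.51 s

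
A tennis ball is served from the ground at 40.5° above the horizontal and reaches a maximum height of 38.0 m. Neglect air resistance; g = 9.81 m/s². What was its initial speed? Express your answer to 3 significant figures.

42.0 m/s

At maximum height v_y = 0, so (v₀ sin θ)² = 2 g H.
v₀ sin 40.5° = √(2 × 9.81 × 38.0) = 27.30 m/s.
v₀ = 27.30 / sin 40.5° = 27.30 / 0.6494 = 42.0 m/s.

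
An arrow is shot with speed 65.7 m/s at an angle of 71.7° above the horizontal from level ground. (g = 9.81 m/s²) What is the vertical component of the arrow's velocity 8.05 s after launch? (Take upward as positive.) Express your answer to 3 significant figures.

Initial vertical component: v_y0 = 65.7 sin 71.7° = 62.38 m/s.
v_y(t) = v_y0 − g t = 62.38 − 9.81 × 8.05 = -16.6 m/s.

-16.6 m/s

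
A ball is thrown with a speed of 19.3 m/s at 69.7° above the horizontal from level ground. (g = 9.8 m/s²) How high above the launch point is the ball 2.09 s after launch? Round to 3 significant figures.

16.4 m

v_y0 = 19.3 sin 69.7° = 18.10 m/s.
y(t) = v_y0 t − ½ g t² = 18.10×2.09 − 4.900×2.09² = 16.4 m.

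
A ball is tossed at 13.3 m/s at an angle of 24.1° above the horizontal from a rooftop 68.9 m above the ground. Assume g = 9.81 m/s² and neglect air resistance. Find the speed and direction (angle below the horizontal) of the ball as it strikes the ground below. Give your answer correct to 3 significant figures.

39.1 m/s at 71.9° below the horizontal

v_x = 13.3 cos 24.1° = 12.14 m/s (constant).
|v_y| at impact = √((5.431)² + 2×9.81×68.9) = 37.17 m/s.
Speed = √(12.14² + 37.17²) = 39.1 m/s; angle = arctan(37.17/12.14) = 71.9° below horizontal.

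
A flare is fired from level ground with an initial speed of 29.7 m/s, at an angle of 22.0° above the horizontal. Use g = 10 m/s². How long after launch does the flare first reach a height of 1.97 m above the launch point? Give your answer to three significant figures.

v_y0 = 29.7 sin 22.0° = 11.13 m/s.
Set y = v_y0 t − ½ g t² = 1.97: 5.000 t² − 11.13 t + 1.97 = 0.
t = [11.13 ± √(123.9 − 39.40)] / 10 = (11.13 ± 9.192) / 10, giving t = 0.194 s or t = 2.03 s.
The flare is on the way up at the first time, so t = 0.194 s.

0.194 s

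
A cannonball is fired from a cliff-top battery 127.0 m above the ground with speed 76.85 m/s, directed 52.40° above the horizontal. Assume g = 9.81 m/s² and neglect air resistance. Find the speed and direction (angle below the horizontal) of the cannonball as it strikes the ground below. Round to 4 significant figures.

v_x = 76.85 cos 52.40° = 46.890 m/s (constant).
|v_y| at impact = √((60.887)² + 2×9.81×127.0) = 78.734 m/s.
Speed = √(46.890² + 78.734²) = 91.64 m/s; angle = arctan(78.734/46.890) = 59.22° below horizontal.

91.64 m/s at 59.22° below the horizontal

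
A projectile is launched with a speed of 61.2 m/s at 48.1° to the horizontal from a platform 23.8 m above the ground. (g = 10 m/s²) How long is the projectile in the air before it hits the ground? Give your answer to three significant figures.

9.61 s

Vertical component: v_y = 61.2 sin 48.1° = 45.55 m/s.
Taking up as positive with launch at y = 23.8 m, landing at y = 0: 0 = 23.8 + 45.55 t − ½(10) t².
Solving 5.000 t² − 45.55 t − 23.8 = 0 gives t = [45.55 + √(45.55² + 4·5.000·23.8)] / 10.00 = 9.61 s.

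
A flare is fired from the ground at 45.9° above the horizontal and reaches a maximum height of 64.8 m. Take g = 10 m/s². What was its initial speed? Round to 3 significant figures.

50.1 m/s

At maximum height v_y = 0, so (v₀ sin θ)² = 2 g H.
v₀ sin 45.9° = √(2 × 10 × 64.8) = 36.00 m/s.
v₀ = 36.00 / sin 45.9° = 36.00 / 0.7181 = 50.1 m/s.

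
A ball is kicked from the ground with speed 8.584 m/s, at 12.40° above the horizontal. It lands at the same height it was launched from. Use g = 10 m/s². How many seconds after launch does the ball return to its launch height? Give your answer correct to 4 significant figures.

0.3687 s

Vertical component: v_y = 8.584 sin 12.40° = 1.8433 m/s.
For a projectile landing at launch height, time of flight is t = 2 v_y / g = 2 × 1.8433 / 10 = 0.3687 s.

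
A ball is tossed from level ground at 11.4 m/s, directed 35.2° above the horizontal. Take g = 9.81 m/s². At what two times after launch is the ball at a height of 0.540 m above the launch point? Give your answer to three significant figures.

0.0879 s and 1.25 s

v_y0 = 11.4 sin 35.2° = 6.571 m/s.
Set y = v_y0 t − ½ g t² = 0.540: 4.905 t² − 6.571 t + 0.540 = 0.
t = [6.571 ± √(43.18 − 10.59)] / 9.81 = (6.571 ± 5.709) / 9.81, giving t = 0.0879 s or t = 1.25 s.
So the ball is at 0.540 m at t = 0.0879 s (rising) and t = 1.25 s (falling).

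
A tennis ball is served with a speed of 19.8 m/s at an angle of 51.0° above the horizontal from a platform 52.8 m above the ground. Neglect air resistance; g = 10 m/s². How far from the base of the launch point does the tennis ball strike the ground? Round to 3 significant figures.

64.0 m

Components: v_x = 19.8 cos 51.0° = 12.46 m/s, v_y = 19.8 sin 51.0° = 15.39 m/s.
Vertical: 0 = 52.8 + 15.39 t − ½(10) t² ⇒ 5.000 t² − 15.39 t − 52.8 = 0.
t = [15.39 + √(236.9 + 1056)] / 10.00 = 5.135 s.
Horizontal: R = v_x · t = 12.46 × 5.135 = 64.0 m.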